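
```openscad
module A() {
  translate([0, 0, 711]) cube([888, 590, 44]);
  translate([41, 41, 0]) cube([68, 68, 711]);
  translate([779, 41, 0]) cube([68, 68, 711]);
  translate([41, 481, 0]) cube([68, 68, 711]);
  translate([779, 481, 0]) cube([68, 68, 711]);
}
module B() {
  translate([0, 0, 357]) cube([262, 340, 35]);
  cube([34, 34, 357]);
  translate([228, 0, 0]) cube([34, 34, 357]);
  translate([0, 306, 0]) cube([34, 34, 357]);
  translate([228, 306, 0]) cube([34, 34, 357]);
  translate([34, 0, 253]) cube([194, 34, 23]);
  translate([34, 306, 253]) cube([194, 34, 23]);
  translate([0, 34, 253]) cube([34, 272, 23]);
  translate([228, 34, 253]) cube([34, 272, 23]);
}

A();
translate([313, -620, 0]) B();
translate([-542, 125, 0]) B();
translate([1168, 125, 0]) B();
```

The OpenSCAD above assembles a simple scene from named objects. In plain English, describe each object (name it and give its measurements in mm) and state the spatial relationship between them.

A is a table with a 888×590 mm rectangular top, 44 mm thick, top surface at z = 755 mm, supported by four 68×68 mm square legs, each inset 41 mm from the nearest pair of top edges, running from the floor.

B is a simple wooden stool: a rectangular seat 262 mm (x) by 340 mm (y), 35 mm thick, top face at z = 392 mm, on four square legs, each 34×34 mm in cross-section. The legs rest on z = 0, each flush with a corner of the seat. Four stretchers, 34 mm wide and 23 mm tall, connect adjacent legs with their undersides at z = 253 mm, each running between the inner faces of the legs it joins and aligned with the legs' outer faces on the other axis.

Three stools sit around the table at the −y, −x, +x sides.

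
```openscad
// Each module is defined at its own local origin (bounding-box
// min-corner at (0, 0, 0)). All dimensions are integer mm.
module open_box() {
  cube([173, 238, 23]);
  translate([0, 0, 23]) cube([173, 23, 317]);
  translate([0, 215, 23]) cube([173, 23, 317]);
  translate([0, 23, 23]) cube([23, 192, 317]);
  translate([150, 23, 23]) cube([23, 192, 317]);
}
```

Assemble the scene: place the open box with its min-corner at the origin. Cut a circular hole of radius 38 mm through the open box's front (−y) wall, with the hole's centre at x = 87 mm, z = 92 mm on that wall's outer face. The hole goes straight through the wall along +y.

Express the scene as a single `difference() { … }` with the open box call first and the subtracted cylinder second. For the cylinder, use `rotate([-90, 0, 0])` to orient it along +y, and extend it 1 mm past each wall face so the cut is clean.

difference() {
  open_box();
  translate([87, -1, 92]) rotate([-90, 0, 0]) cylinder(h = 25, r = 38);
}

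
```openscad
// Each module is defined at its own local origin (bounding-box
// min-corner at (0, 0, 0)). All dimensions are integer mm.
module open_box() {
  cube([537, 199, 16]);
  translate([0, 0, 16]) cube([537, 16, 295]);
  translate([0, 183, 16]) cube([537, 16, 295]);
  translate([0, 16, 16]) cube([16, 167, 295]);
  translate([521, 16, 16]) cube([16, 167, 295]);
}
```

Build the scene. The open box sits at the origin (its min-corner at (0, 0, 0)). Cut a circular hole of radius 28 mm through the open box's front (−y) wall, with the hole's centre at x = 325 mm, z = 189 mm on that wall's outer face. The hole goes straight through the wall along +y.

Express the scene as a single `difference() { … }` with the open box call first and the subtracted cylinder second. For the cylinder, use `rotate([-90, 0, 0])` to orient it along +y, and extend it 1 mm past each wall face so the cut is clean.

difference() {
  open_box();
  translate([325, -1, 189]) rotate([-90, 0, 0]) cylinder(h = 18, r = 28);
}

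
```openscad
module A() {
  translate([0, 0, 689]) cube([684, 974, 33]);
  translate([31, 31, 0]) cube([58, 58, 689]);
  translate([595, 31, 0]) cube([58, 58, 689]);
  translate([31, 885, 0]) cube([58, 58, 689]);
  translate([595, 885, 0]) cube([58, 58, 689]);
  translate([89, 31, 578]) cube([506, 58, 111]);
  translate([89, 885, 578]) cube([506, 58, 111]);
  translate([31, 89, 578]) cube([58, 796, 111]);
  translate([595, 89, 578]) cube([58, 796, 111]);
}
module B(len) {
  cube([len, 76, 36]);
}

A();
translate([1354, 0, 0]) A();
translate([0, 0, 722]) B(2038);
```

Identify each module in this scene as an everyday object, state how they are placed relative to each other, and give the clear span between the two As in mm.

Second table starts at x = 1354; first ends at x = 684; clear span = 1354 − 684 = 670 mm.

A is a table. B is a beam. A beam spans the tops of two tables. The clear span between the two tables is 670 mm.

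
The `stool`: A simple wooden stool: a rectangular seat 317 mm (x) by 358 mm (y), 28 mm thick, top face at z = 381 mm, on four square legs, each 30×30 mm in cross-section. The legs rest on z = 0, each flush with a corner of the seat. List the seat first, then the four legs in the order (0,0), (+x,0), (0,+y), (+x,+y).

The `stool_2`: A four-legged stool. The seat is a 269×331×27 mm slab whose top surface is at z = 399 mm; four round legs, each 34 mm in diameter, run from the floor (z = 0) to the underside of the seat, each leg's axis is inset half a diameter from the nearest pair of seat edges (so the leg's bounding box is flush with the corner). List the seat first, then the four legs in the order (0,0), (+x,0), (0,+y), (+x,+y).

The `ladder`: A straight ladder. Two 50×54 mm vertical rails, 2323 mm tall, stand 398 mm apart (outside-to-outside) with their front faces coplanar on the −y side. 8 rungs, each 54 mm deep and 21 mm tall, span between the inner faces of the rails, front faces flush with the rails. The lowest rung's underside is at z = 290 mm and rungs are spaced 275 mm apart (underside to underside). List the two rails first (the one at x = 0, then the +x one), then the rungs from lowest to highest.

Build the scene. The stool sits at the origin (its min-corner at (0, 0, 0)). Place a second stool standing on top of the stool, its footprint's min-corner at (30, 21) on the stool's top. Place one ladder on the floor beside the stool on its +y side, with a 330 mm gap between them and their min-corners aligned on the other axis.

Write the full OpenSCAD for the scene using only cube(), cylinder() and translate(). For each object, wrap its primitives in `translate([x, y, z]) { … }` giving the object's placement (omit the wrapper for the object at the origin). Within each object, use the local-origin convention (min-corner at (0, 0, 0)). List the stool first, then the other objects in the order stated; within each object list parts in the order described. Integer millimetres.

translate([0, 0, 353]) cube([317, 358, 28]);
cube([30, 30, 353]);
translate([287, 0, 0]) cube([30, 30, 353]);
translate([0, 328, 0]) cube([30, 30, 353]);
translate([287, 328, 0]) cube([30, 30, 353]);
translate([30, 21, 381]) {
  translate([0, 0, 372]) cube([269, 331, 27]);
  translate([17, 17, 0]) cylinder(h = 372, r = 17);
  translate([252, 17, 0]) cylinder(h = 372, r = 17);
  translate([17, 314, 0]) cylinder(h = 372, r = 17);
  translate([252, 314, 0]) cylinder(h = 372, r = 17);
}
translate([0, 688, 0]) {
  cube([50, 54, 2323]);
  translate([348, 0, 0]) cube([50, 54, 2323]);
  translate([50, 0, 290]) cube([298, 54, 21]);
  translate([50, 0, 565]) cube([298, 54, 21]);
  translate([50, 0, 840]) cube([298, 54, 21]);
  translate([50, 0, 1115]) cube([298, 54, 21]);
  translate([50, 0, 1390]) cube([298, 54, 21]);
  translate([50, 0, 1665]) cube([298, 54, 21]);
  translate([50, 0, 1940]) cube([298, 54, 21]);
  translate([50, 0, 2215]) cube([298, 54, 21]);
}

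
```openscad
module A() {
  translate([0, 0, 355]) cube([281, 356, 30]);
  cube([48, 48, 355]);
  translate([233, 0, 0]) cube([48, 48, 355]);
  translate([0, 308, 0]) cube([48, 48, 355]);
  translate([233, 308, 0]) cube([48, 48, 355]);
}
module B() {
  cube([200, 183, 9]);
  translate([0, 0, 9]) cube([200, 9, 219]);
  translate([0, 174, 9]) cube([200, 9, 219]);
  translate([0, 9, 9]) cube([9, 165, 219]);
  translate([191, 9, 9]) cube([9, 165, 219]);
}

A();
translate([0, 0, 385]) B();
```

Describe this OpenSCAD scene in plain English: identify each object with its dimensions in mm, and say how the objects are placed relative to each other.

A is a simple wooden stool: a rectangular seat 281 mm (x) by 356 mm (y), 30 mm thick, top face at z = 385 mm, on four square legs, each 48×48 mm in cross-section. The legs rest on z = 0, each flush with a corner of the seat.

B is an open-topped rectangular box: outside dimensions 200×183×228 mm, with a uniform wall and base thickness of 9 mm. The base is a full 200×183 slab on the floor; four walls sit on top of the base. The front and back walls (the −y and +y sides) span the full width; the two side walls fit between them.

The open box is on top of the stool.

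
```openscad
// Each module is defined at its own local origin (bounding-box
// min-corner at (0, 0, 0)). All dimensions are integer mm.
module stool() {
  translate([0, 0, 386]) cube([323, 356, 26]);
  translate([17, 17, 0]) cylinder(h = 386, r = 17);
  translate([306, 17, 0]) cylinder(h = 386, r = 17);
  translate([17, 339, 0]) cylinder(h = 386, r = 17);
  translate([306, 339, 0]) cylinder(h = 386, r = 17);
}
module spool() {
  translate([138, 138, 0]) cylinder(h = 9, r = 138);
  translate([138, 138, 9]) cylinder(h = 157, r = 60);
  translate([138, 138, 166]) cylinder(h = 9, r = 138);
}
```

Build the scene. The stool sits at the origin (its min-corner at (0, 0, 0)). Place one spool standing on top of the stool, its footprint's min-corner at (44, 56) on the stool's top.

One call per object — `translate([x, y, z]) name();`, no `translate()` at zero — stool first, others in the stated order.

stool();
translate([44, 56, 412]) spool();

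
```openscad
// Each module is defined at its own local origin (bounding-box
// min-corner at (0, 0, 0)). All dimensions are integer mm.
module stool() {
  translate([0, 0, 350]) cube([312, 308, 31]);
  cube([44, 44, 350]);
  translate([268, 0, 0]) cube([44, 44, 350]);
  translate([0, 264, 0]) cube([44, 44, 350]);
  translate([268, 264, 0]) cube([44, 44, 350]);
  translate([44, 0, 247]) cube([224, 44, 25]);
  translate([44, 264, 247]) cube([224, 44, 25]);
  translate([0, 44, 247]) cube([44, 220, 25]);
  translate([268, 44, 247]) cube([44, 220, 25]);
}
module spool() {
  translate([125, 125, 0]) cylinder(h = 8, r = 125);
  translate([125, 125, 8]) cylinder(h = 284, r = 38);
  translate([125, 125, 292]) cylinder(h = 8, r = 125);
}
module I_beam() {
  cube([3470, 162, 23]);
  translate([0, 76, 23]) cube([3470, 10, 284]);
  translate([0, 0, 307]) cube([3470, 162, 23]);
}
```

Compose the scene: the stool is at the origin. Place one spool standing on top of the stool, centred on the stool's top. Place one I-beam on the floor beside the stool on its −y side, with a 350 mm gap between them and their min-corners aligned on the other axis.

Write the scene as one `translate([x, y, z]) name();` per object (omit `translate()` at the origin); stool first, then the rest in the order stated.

stool();
translate([31, 29, 381]) spool();
translate([0, -512, 0]) I_beam();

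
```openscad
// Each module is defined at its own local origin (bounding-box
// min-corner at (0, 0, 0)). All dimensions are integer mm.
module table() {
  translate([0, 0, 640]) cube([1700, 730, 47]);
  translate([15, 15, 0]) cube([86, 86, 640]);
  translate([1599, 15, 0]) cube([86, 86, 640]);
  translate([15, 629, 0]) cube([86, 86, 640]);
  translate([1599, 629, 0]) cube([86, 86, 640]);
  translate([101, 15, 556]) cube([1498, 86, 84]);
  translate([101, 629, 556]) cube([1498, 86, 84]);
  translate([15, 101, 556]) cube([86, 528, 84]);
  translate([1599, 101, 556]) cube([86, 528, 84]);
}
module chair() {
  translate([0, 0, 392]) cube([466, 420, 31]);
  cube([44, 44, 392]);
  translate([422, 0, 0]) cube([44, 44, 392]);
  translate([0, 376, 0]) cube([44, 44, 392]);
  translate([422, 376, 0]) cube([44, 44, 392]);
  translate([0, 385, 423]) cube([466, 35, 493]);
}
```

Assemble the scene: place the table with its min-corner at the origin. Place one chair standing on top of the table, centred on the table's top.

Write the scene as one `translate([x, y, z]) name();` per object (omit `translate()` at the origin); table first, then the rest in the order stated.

table();
translate([617, 155, 687]) chair();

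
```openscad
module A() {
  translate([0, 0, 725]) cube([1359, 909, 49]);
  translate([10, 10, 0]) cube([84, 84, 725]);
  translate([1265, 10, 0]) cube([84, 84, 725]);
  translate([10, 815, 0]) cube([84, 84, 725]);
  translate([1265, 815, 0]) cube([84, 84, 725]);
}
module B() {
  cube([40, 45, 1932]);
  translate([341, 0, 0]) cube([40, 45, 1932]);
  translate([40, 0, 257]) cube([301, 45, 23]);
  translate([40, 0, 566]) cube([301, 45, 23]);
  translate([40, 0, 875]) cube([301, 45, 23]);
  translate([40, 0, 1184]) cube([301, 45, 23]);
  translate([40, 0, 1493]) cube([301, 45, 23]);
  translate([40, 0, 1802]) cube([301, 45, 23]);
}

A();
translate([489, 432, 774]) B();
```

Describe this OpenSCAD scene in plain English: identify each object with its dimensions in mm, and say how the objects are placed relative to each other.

A is a table with a 1359×909 mm rectangular top, 49 mm thick, top surface at z = 774 mm, supported by four 84×84 mm square legs, each inset 10 mm from the nearest pair of top edges, running from the floor.

B is a wooden ladder with two side rails of 40×45 mm section and 1932 mm height, set 381 mm apart overall. Between them run 6 rectangular rungs (45 mm deep, 23 mm thick), front faces flush with the rails' −y face. The bottom of the first rung is 257 mm above the floor and each subsequent rung is 309 mm higher than the one below.

The ladder is on top of the table, centred.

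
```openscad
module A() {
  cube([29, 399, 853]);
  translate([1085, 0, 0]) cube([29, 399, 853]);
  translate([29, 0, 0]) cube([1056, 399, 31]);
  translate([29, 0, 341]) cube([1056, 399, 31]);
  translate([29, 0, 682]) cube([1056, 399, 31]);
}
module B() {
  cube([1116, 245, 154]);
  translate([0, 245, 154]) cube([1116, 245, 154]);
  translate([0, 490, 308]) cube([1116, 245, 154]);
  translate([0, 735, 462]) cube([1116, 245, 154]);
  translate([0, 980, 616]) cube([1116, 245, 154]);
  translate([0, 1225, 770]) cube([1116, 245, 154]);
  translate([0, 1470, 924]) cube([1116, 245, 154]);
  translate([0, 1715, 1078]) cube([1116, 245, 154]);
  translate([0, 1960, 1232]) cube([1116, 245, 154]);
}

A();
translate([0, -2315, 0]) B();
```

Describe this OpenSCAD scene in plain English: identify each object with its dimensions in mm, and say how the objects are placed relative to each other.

A is a bookshelf 1114 mm wide overall, 399 mm deep and 853 mm tall. The two sides are 29 mm thick vertical panels. 3 horizontal shelves of 31 mm thickness span between the inner faces of the sides; the lowest shelf sits on the floor and shelves are stacked with a clear vertical gap of 310 mm between each pair.

B is a run of 9 identical solid stair steps. Each tread is 1116×245 mm and each step block is 154 mm high. Step 1 rests on the floor; step k is offset from step 1 by (k−1)×245 mm in y and (k−1)×154 mm in z.

The staircase is on the floor beside the bookshelf on its −y side.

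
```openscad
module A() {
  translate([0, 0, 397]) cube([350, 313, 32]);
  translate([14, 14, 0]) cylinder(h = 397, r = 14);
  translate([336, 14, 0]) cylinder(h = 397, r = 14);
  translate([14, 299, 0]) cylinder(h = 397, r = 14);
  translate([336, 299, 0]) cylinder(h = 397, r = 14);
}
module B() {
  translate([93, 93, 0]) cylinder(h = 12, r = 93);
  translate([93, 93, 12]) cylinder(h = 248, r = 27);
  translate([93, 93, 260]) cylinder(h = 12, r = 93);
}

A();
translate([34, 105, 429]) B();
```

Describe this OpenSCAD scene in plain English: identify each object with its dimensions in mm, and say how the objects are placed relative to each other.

A is a simple wooden stool: a rectangular seat 350 mm (x) by 313 mm (y), 32 mm thick, top face at z = 429 mm, on four round legs, each 28 mm in diameter. The legs rest on z = 0, each leg's axis is inset half a diameter from the nearest pair of seat edges (so the leg's bounding box is flush with the corner).

B is a spool: two coaxial disc flanges of radius 93 mm and thickness 12 mm, joined by a core cylinder of radius 27 mm and height 248 mm. The lower flange rests on z = 0 and the three cylinders share a vertical axis.

The spool is on top of the stool.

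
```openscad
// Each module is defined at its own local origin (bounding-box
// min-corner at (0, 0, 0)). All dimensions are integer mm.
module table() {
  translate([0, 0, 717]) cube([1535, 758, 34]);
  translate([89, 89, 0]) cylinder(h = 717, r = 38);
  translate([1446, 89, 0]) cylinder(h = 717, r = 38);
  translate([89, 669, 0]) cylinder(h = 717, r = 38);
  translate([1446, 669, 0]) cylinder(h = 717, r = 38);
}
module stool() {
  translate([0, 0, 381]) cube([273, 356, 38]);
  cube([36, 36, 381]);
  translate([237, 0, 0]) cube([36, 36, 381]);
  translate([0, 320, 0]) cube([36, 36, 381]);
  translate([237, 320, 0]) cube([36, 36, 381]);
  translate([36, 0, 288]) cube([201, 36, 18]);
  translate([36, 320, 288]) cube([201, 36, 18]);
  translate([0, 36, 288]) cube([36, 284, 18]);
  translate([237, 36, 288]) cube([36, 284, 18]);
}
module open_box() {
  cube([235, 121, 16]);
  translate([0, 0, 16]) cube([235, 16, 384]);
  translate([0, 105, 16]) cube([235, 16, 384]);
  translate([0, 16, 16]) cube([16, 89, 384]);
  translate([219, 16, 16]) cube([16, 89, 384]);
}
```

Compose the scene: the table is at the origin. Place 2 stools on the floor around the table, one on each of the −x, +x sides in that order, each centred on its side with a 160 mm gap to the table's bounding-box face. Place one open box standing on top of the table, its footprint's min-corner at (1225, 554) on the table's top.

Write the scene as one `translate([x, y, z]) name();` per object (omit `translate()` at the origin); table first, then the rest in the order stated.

table();
translate([-433, 201, 0]) stool();
translate([1695, 201, 0]) stool();
translate([1225, 554, 751]) open_box();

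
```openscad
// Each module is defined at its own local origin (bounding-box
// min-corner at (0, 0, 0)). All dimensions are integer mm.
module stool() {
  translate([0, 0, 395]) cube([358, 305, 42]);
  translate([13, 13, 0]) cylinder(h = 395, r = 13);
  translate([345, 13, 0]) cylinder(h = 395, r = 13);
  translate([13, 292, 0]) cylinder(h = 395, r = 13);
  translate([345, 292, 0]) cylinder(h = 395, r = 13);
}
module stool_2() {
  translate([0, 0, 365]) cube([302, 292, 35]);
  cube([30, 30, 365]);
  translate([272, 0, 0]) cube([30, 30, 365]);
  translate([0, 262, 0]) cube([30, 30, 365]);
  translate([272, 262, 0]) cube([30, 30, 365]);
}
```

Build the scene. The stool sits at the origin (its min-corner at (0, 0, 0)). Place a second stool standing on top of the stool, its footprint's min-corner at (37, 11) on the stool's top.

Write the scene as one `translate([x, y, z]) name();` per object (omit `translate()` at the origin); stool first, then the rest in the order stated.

stool();
translate([37, 11, 437]) stool_2();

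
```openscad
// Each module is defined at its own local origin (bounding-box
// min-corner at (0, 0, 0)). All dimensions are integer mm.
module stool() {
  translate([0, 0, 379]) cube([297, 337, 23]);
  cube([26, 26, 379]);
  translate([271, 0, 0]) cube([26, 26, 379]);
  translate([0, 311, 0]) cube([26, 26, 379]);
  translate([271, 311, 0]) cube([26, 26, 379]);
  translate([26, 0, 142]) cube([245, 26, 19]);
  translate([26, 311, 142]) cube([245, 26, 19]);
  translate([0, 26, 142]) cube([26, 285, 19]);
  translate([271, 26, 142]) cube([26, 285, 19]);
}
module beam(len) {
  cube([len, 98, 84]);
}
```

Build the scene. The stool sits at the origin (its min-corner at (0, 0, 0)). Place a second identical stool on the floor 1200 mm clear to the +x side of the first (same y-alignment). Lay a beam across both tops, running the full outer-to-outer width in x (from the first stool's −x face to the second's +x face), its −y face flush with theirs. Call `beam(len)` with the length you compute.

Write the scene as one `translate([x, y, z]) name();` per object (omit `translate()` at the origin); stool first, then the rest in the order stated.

stool();
translate([1497, 0, 0]) stool();
translate([0, 0, 402]) beam(1794);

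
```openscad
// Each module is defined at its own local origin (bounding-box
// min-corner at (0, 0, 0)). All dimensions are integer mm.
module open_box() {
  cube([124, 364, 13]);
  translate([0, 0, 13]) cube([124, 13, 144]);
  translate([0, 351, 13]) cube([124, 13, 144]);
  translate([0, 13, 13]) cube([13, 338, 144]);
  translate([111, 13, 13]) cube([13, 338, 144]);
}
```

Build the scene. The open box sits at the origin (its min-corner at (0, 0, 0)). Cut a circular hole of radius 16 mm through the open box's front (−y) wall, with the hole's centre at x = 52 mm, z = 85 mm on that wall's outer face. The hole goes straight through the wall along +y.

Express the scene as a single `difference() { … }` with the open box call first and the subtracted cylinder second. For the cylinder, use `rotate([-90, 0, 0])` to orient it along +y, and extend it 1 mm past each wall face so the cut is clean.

difference() {
  open_box();
  translate([52, -1, 85]) rotate([-90, 0, 0]) cylinder(h = 15, r = 16);
}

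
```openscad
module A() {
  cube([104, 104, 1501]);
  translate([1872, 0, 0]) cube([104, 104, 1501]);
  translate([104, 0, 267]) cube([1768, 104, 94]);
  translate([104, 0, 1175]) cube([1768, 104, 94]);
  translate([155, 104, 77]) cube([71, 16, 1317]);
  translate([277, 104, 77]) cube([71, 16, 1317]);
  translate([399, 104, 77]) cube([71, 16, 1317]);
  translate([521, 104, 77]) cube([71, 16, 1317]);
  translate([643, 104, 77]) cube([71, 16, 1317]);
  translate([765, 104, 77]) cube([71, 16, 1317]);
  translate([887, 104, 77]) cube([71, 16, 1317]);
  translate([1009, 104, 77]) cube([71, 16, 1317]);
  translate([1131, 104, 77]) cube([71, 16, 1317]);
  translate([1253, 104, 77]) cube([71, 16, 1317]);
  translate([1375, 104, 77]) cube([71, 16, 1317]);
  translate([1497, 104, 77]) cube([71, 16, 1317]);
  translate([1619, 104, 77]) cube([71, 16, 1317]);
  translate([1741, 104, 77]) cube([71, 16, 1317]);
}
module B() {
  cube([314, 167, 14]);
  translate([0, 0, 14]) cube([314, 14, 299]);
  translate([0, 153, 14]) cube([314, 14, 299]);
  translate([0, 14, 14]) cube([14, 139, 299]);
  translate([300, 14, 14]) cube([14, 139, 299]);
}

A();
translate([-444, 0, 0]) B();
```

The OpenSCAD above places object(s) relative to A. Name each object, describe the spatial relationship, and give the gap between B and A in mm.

The open box's nearest face is 130 mm from the fence section's −x face.

A is a fence section. B is an open box. The open box is on the floor beside the fence section on its −x side. The gap between the open box and the fence section is 130 mm.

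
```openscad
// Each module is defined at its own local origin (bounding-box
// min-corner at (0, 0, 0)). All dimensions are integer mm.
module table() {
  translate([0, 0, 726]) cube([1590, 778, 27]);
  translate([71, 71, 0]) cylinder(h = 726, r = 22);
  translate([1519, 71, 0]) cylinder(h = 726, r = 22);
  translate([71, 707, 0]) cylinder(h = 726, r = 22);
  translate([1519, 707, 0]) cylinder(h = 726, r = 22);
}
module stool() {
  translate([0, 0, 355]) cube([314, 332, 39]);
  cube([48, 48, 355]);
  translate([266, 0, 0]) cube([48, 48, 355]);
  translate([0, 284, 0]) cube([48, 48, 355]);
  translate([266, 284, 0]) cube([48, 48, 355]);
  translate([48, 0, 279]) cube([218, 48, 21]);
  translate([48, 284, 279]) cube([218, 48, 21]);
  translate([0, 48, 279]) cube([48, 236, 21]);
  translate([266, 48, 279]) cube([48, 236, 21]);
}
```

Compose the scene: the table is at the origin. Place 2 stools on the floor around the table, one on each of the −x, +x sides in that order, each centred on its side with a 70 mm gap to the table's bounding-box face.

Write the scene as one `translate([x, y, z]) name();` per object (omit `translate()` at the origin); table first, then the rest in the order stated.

table();
translate([-384, 223, 0]) stool();
translate([1660, 223, 0]) stool();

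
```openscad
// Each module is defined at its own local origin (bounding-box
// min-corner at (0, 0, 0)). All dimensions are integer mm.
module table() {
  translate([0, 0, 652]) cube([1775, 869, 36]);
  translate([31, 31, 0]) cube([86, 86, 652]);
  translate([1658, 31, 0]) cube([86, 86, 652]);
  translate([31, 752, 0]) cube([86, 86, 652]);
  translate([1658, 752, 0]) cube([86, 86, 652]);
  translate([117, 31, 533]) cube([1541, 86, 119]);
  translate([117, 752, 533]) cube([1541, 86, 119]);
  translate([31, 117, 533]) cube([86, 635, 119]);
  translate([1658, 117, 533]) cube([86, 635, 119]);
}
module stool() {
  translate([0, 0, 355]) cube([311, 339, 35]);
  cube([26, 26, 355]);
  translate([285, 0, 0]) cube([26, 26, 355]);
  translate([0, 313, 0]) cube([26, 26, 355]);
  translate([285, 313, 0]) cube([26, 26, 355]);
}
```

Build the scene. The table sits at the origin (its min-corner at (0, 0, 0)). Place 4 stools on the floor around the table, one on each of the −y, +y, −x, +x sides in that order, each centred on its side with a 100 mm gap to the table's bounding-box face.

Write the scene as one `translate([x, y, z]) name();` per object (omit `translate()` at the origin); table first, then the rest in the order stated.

table();
translate([732, -439, 0]) stool();
translate([732, 969, 0]) stool();
translate([-411, 265, 0]) stool();
translate([1875, 265, 0]) stool();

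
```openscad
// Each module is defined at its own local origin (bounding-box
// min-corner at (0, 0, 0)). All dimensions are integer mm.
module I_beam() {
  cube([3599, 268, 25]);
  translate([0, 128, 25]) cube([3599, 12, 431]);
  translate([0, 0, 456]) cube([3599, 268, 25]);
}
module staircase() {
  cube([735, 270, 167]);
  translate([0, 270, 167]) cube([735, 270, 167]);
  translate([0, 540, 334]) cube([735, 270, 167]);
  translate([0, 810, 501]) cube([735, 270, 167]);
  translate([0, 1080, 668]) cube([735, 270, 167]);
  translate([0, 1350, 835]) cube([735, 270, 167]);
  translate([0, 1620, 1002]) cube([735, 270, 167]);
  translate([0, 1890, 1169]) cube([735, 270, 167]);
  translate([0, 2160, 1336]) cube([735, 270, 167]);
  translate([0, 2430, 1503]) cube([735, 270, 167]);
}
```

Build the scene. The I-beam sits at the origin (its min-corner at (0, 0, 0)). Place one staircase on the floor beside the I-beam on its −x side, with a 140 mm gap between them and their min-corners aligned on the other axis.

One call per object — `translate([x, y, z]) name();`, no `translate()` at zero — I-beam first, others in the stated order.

I_beam();
translate([-875, 0, 0]) staircase();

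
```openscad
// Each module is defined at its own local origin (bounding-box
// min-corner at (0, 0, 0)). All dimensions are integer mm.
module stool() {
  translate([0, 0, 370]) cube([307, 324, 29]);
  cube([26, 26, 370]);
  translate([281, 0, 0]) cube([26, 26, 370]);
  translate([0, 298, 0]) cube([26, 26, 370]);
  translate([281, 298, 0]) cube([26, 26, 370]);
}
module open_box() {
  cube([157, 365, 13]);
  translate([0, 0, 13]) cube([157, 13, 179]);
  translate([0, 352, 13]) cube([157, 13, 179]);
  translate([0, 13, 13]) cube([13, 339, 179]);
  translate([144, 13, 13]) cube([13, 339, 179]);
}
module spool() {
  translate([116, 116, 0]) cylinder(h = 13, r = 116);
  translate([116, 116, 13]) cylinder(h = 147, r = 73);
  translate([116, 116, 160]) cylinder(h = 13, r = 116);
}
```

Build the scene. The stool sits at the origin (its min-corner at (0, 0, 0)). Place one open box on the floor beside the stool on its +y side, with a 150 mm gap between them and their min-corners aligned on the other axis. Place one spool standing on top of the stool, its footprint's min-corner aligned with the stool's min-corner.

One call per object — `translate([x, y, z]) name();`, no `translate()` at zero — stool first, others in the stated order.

stool();
translate([0, 474, 0]) open_box();
translate([0, 0, 399]) spool();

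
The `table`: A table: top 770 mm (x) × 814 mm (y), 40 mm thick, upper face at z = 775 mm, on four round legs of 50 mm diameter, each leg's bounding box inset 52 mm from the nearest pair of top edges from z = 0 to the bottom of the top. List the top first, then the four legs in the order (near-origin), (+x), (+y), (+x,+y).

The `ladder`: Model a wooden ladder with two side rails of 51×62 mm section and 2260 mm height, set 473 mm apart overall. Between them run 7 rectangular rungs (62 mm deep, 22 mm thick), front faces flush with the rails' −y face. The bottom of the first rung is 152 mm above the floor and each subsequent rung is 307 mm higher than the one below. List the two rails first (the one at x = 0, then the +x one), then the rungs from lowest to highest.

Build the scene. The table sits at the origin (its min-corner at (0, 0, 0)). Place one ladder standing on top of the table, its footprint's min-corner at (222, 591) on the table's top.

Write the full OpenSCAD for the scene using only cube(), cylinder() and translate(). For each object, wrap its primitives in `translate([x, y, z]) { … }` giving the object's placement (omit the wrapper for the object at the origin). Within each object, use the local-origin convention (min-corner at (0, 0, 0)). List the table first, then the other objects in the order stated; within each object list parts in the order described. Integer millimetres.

translate([0, 0, 735]) cube([770, 814, 40]);
translate([77, 77, 0]) cylinder(h = 735, r = 25);
translate([693, 77, 0]) cylinder(h = 735, r = 25);
translate([77, 737, 0]) cylinder(h = 735, r = 25);
translate([693, 737, 0]) cylinder(h = 735, r = 25);
translate([222, 591, 775]) {
  cube([51, 62, 2260]);
  translate([422, 0, 0]) cube([51, 62, 2260]);
  translate([51, 0, 152]) cube([371, 62, 22]);
  translate([51, 0, 459]) cube([371, 62, 22]);
  translate([51, 0, 766]) cube([371, 62, 22]);
  translate([51, 0, 1073]) cube([371, 62, 22]);
  translate([51, 0, 1380]) cube([371, 62, 22]);
  translate([51, 0, 1687]) cube([371, 62, 22]);
  translate([51, 0, 1994]) cube([371, 62, 22]);
}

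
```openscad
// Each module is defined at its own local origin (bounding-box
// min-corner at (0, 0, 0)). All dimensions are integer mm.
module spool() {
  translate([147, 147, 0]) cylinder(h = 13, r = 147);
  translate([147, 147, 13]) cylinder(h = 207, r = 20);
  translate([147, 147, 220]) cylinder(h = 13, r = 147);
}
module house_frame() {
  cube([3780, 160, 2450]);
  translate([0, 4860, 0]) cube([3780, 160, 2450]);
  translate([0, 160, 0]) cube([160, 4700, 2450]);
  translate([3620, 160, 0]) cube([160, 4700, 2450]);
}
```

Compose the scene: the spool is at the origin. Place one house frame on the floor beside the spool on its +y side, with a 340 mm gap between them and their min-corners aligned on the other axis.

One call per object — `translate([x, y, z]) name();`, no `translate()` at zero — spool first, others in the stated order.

spool();
translate([0, 634, 0]) house_frame();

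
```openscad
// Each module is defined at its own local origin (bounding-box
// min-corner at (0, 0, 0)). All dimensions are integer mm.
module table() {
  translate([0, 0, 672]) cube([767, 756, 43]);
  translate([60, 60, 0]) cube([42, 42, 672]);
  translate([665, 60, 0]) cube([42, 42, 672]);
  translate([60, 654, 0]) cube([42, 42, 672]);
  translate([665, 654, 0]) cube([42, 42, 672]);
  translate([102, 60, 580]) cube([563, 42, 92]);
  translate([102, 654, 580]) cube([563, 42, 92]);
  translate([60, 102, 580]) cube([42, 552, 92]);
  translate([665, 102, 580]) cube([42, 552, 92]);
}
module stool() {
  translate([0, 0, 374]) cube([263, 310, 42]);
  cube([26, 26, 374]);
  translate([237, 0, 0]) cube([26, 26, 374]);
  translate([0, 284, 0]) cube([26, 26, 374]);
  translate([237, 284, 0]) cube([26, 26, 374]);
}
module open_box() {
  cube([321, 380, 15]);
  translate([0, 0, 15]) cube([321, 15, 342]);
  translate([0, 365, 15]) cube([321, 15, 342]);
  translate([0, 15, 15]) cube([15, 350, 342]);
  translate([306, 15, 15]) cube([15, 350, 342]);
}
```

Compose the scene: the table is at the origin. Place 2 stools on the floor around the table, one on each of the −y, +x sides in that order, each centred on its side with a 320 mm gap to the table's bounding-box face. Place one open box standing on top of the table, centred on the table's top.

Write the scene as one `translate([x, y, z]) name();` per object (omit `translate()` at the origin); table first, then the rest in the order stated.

table();
translate([252, -630, 0]) stool();
translate([1087, 223, 0]) stool();
translate([223, 188, 715]) open_box();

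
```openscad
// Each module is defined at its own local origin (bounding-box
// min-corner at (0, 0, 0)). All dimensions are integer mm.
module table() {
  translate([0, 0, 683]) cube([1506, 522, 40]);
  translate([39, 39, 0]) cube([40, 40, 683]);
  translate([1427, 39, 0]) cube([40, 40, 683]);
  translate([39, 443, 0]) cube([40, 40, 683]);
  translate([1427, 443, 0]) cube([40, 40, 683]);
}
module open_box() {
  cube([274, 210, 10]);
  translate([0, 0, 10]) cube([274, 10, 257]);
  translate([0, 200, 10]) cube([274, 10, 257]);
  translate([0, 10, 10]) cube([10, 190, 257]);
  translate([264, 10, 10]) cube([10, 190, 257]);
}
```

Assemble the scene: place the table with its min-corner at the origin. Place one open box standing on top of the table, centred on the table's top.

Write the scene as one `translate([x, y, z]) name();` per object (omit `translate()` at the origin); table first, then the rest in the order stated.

table();
translate([616, 156, 723]) open_box();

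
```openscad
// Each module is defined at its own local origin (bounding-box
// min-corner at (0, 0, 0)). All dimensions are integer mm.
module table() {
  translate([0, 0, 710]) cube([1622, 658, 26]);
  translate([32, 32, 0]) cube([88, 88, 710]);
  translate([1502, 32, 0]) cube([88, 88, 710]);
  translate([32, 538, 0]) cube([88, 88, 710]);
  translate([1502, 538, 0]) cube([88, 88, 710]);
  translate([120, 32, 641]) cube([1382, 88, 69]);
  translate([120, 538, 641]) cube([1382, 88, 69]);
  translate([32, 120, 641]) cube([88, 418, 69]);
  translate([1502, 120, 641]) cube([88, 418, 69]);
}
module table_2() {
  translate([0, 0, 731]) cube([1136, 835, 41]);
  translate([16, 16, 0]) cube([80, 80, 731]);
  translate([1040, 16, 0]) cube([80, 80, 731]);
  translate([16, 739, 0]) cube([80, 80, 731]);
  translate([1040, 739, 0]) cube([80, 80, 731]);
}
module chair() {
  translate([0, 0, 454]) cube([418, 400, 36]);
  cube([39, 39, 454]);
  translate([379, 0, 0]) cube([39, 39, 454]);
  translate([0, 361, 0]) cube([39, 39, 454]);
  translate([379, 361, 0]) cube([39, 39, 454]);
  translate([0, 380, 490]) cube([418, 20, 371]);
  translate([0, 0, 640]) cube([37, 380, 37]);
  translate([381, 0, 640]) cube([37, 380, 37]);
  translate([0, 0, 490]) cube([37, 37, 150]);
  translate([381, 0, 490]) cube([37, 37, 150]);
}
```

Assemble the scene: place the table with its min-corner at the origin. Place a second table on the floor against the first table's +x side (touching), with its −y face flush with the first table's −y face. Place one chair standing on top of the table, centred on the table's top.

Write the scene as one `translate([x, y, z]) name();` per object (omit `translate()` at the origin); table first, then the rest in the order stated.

table();
translate([1622, 0, 0]) table_2();
translate([602, 129, 736]) chair();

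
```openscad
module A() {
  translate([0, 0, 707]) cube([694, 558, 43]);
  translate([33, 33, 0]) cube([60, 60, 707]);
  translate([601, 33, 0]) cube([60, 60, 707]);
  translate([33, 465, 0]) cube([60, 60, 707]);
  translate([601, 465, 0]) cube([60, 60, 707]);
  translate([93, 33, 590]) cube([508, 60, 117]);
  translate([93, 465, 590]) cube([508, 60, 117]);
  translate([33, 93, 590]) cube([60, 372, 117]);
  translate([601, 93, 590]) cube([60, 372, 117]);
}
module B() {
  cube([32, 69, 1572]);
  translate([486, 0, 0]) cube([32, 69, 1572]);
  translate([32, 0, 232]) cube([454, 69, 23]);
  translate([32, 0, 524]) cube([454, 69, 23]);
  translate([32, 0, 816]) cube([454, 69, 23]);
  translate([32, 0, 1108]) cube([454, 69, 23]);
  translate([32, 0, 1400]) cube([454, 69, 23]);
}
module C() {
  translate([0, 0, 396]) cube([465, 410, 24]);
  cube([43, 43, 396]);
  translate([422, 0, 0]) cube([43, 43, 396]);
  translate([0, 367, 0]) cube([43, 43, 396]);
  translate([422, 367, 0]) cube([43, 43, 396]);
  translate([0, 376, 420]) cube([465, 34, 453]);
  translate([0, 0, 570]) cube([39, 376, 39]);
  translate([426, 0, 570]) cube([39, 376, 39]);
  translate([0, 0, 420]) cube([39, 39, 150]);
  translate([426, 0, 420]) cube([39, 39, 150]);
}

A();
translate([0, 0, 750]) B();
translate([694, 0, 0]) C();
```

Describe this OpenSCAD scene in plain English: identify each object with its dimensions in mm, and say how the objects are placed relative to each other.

A is a table: top 694 mm (x) × 558 mm (y), 43 mm thick, upper face at z = 750 mm, on four 60×60 mm square legs, each inset 33 mm from the nearest pair of top edges, running from z = 0 to the bottom of the top. Four apron rails, 60 mm thick and 117 mm tall, run between adjacent legs with their top edges flush with the underside of the top and their outer faces flush with the legs' outer faces.

B is a wooden ladder with two side rails of 32×69 mm section and 1572 mm height, set 518 mm apart overall. Between them run 5 rectangular rungs (69 mm deep, 23 mm thick), front faces flush with the rails' −y face. The bottom of the first rung is 232 mm above the floor and each subsequent rung is 292 mm higher than the one below.

C is a chair: 465×410 mm seat, 24 mm thick, top at z = 420 mm, on four 43 mm square corner legs flush with the seat edges. A 34 mm thick backrest slab spans the full seat width, extending 453 mm above the seat top, its back face flush with the seat's +y edge. Two armrests of 39×39 mm section run along each side from the seat's front edge to the front of the backrest, top faces 189 mm above the seat top and outer faces flush with the seat's x-edges; a 39×39 mm post under the front of each armrest stands on the seat at the front corner.

The ladder is on top of the table. The chair is against the table's +x side, with their −y faces flush.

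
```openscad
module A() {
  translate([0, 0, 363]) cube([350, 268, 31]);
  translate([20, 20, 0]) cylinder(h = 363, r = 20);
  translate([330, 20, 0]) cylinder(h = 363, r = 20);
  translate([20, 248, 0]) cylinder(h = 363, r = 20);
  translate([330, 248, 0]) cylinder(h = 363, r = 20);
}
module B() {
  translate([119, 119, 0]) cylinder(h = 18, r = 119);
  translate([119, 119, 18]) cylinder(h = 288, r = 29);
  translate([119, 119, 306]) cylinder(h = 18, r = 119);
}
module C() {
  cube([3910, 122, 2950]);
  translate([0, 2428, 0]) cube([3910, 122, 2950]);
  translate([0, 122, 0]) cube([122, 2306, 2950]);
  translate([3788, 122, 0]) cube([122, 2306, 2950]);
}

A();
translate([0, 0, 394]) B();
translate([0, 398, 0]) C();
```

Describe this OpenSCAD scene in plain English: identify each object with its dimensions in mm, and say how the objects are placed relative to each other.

A is a four-legged stool. The seat is 350×268 mm, 31 mm thick, top at z = 394 mm. It stands on four round legs, each 40 mm in diameter, from z = 0 to the seat underside, each leg's axis is inset half a diameter from the nearest pair of seat edges (so the leg's bounding box is flush with the corner).

B is a spool: two coaxial disc flanges of radius 119 mm and thickness 18 mm, joined by a core cylinder of radius 29 mm and height 288 mm. The lower flange rests on z = 0 and the three cylinders share a vertical axis.

C is a box-shaped house frame (walls only): outside footprint 3910×2550 mm, wall height 2950 mm, wall thickness 122 mm. The two y-facing walls run the full x-width; the two x-facing walls fit between the inner faces of the y-facing walls.

The spool is on top of the stool. The house frame is on the floor beside the stool on its +y side.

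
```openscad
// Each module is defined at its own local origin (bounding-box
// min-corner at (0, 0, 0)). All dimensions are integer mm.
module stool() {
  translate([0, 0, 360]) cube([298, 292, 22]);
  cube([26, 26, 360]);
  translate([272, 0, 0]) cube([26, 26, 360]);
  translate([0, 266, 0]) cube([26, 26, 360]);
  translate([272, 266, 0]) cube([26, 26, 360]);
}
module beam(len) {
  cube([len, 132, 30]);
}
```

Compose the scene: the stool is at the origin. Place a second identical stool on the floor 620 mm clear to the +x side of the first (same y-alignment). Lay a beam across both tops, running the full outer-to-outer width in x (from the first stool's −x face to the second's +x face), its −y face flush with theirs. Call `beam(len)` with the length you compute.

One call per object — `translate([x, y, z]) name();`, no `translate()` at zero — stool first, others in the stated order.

stool();
translate([918, 0, 0]) stool();
translate([0, 0, 382]) beam(1216);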